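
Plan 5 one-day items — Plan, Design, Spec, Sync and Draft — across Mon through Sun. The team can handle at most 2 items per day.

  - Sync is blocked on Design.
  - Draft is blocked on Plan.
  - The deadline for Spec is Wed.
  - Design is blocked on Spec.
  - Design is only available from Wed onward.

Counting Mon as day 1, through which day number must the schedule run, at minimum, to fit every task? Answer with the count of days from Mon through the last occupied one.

The precedence chain requires at least 3 distinct days.
With at most 2 per day and 5 tasks, at least 3 days are needed.
Propagating the time windows through the other constraints, Sync can't land before Thu — that is day 4 counting from Mon — so the schedule must run through at least 4 days.
4 works (last occupied day: Thu): for example Design in Wed; Sync in Thu; Spec in Mon; Plan in Mon; Draft in Tue.

4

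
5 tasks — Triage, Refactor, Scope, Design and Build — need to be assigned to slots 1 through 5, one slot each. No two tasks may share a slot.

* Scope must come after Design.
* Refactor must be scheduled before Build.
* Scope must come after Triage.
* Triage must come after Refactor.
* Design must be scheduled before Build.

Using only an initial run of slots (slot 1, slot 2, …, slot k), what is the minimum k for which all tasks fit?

5 slots

The precedence chain requires at least 3 distinct slots.
With at most 1 per slot and 5 tasks, at least 5 slots are needed.
5 works (last occupied slot: 5): for example Build in 5; Refactor in 1; Scope in 4; Design in 3; Triage in 2.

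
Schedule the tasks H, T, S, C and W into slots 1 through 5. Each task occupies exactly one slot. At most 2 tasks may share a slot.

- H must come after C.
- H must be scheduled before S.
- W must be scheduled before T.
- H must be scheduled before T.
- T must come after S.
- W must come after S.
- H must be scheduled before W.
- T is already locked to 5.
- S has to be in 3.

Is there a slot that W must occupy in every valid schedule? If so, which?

4

S is fixed at 3 and must come before W, so W is at least 4.
T is fixed at 5 and must come after W, so W is at most 4.
So W must be 4.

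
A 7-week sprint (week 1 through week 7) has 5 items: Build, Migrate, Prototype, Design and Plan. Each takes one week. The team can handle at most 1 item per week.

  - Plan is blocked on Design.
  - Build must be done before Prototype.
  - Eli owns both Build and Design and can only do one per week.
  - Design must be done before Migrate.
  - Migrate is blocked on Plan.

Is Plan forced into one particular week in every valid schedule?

No

Plan can be week 2 (e.g. Migrate in week 3; Build in week 4; Design in week 1; Prototype in week 5; Plan in week 2) or week 3 (e.g. Plan -> week 3; Design -> week 1; Prototype -> week 5; Migrate -> week 4; Build -> week 2).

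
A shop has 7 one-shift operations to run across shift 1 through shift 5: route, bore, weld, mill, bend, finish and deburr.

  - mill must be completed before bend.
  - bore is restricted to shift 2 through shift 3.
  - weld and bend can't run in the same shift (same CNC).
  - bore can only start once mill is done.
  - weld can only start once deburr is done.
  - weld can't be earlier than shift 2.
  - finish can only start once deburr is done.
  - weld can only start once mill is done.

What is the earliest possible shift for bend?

shift 2

Precedence pushes bend to at least shift 2.
bend at shift 2 is achievable: bore=shift 2; finish=shift 2; bend=shift 2; deburr=shift 1; mill=shift 1; route=shift 1; weld=shift 3.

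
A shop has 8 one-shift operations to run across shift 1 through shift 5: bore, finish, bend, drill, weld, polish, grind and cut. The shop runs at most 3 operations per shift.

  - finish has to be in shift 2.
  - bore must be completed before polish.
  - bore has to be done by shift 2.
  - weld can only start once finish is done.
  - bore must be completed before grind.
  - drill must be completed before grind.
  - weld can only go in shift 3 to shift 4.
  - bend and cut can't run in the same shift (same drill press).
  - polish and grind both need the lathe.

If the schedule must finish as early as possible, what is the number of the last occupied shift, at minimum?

3

The precedence chain requires at least 2 distinct shifts.
With at most 3 per shift and 8 operations, at least 3 shifts are needed.
weld can't be placed before shift 3, so the schedule must run through at least shift 3.
3 works (last occupied shift: shift 3): for example cut in shift 2; finish in shift 2; bend in shift 1; bore in shift 1; polish in shift 3; drill in shift 1; weld in shift 3; grind in shift 2.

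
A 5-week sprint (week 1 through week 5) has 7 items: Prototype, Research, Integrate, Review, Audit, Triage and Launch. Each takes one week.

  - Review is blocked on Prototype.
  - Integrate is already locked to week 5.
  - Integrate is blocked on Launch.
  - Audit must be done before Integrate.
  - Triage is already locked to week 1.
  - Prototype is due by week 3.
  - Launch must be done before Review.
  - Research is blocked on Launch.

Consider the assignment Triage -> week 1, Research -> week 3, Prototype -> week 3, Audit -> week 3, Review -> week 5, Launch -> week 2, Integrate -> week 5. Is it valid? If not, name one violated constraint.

Yes, all constraints hold

Launch must be done before Review — holds.
Prototype is due by week 3 — holds.
Integrate is already locked to week 5 — holds.
Integrate is blocked on Launch — holds.
Triage is already locked to week 1 — holds.
Audit must be done before Integrate — holds.
Research is blocked on Launch — holds.
Review is blocked on Prototype — holds.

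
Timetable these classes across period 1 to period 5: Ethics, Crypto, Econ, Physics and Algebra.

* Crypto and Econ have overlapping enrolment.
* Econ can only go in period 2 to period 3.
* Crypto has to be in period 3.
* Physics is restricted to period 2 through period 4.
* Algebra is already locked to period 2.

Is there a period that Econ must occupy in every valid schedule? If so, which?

Econ's window is period 2–period 3.
Crypto is fixed at period 3, and Econ can't share a period with Crypto.
So Econ must be period 2.

period 2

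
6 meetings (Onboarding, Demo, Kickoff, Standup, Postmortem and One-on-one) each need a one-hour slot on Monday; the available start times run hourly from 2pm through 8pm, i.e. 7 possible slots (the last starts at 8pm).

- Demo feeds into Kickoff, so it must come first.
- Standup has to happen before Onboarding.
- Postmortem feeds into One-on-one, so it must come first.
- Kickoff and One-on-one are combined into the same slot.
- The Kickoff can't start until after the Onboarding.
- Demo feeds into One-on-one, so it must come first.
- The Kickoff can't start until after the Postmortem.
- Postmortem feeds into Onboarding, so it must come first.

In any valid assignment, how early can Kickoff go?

4pm

Precedence pushes Kickoff to at least 4pm.
Kickoff at 4pm is achievable: Kickoff -> 4pm; Standup -> 2pm; One-on-one -> 4pm; Postmortem -> 2pm; Demo -> 2pm; Onboarding -> 3pm.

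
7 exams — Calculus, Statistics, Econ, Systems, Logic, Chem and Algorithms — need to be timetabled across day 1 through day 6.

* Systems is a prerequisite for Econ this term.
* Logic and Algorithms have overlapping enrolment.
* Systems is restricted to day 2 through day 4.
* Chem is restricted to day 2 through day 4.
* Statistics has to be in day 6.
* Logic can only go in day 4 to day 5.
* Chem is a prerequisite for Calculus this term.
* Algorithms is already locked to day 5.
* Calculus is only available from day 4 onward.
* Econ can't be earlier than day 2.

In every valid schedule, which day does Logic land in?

Logic's window is day 4–day 5.
Algorithms is fixed at day 5, and Logic can't share a day with Algorithms.
So Logic must be day 4.

day 4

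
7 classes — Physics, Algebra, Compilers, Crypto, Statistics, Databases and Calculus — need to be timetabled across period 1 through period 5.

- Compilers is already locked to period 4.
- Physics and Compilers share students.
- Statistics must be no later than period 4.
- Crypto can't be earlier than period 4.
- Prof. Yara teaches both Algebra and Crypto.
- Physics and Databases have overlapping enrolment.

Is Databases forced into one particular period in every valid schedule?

Databases can be period 1 (e.g. Algebra in period 1, Calculus in period 1, Statistics in period 1, Physics in period 2, Compilers in period 4, Databases in period 1, Crypto in period 4) or period 2 (e.g. Databases=period 2, Statistics=period 1, Crypto=period 4, Compilers=period 4, Physics=period 1, Algebra=period 1, Calculus=period 1).

No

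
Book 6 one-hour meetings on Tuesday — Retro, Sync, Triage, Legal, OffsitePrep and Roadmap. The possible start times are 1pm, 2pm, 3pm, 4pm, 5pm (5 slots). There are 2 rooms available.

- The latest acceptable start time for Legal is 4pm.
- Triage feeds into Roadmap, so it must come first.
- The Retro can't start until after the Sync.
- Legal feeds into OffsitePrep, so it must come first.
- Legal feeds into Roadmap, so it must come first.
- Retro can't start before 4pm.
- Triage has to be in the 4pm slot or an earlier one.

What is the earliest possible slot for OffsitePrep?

Precedence pushes OffsitePrep to at least 2pm.
OffsitePrep at 2pm is achievable: Sync in 3pm, OffsitePrep in 2pm, Legal in 1pm, Roadmap in 2pm, Triage in 1pm, Retro in 4pm.

2pm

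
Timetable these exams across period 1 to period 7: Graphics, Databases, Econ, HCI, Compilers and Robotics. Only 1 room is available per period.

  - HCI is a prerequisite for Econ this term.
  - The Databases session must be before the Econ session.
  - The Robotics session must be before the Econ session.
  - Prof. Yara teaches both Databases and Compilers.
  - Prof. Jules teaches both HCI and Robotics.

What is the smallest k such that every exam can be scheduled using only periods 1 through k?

6

The precedence chain requires at least 2 distinct periods.
With at most 1 per period and 6 exams, at least 6 periods are needed.
6 works (last occupied period: period 6): for example Econ=period 4; HCI=period 2; Robotics=period 3; Graphics=period 5; Compilers=period 6; Databases=period 1.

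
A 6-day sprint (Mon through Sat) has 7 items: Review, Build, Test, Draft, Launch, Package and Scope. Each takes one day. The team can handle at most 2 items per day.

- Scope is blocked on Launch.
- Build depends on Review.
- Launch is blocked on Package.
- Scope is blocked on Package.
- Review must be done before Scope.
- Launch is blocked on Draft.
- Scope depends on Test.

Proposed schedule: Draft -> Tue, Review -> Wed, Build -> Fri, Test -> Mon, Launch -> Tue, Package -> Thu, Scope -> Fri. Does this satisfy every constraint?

Scope is blocked on Launch — holds.
Launch is blocked on Package — violated.
Build depends on Review — holds.
Scope depends on Test — holds.
Scope is blocked on Package — holds.
The team can handle at most 2 items per day — holds.
Review must be done before Scope — holds.
Launch is blocked on Draft — violated.

Invalid. Launch is blocked on Package.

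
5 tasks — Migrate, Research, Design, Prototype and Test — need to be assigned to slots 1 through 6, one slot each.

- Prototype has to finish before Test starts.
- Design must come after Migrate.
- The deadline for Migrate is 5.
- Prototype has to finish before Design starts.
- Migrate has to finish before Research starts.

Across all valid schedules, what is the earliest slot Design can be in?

Precedence pushes Design to at least 2.
Design at 2 is achievable: Design=2; Test=2; Research=2; Migrate=1; Prototype=1.

2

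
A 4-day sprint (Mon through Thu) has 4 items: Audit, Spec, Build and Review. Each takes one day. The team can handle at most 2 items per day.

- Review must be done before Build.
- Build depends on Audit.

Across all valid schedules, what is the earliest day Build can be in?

Tue

Precedence pushes Build to at least Tue.
Build at Tue is achievable: Review -> Mon, Audit -> Mon, Build -> Tue, Spec -> Tue.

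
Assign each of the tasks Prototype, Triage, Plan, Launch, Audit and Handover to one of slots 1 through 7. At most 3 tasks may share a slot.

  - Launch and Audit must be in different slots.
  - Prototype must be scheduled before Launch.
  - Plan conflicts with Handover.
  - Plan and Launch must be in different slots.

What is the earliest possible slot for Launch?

Precedence pushes Launch to at least 2.
Launch at 2 is achievable: Audit in 3, Plan in 1, Triage in 1, Prototype in 1, Handover in 2, Launch in 2.

2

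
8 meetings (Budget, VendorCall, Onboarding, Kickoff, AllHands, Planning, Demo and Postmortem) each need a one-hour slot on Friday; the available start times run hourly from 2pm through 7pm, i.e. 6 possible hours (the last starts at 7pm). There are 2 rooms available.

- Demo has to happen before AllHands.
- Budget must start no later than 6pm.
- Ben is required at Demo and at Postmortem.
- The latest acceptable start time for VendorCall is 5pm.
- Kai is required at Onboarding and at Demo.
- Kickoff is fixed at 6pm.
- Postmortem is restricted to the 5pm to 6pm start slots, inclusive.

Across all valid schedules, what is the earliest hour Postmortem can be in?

5pm

Postmortem is available from 5pm; Postmortem's own window allows nothing later than 6pm.
Postmortem at 5pm is achievable: Onboarding in 4pm; Planning in 3pm; Kickoff in 6pm; Demo in 3pm; VendorCall in 2pm; Postmortem in 5pm; AllHands in 4pm; Budget in 2pm.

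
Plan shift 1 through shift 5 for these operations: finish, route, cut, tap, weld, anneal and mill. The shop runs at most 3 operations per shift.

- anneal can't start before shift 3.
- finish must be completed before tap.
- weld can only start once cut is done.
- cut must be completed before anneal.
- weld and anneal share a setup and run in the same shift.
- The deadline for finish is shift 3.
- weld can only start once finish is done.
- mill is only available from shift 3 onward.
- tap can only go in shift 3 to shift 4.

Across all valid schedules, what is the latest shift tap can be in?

Tap is available from shift 3; tap's own window allows nothing later than shift 4.
tap at shift 4 is achievable: mill in shift 3, cut in shift 1, weld in shift 3, route in shift 1, finish in shift 1, tap in shift 4, anneal in shift 3.

shift 4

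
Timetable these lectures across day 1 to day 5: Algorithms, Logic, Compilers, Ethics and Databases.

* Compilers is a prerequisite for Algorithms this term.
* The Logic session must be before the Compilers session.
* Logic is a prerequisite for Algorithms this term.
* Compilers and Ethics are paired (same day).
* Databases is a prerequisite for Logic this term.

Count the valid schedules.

Splitting on Algorithms: it can be day 4 (1), day 5 (4). Listing each branch's schedules as (Logic, Compilers, Ethics, Databases) by day number:
Algorithms=day 4: (2,3,3,1) — 1.
Algorithms=day 5: (2,3,3,1) (2,4,4,1) (3,4,4,1) (3,4,4,2) — 4.
Summing: 1 + 4 = 5.

5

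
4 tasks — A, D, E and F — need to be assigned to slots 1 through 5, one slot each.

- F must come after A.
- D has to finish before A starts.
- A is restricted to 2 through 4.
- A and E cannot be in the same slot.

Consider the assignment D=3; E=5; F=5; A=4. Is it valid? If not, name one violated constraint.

Yes, all constraints hold

F must come after A — holds.
A and E cannot be in the same slot — holds.
A is restricted to 2 through 4 — holds.
D has to finish before A starts — holds.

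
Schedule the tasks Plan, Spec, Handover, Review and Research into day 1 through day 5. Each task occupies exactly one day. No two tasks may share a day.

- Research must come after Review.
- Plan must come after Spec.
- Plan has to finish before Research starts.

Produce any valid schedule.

Spec -> day 1, Research -> day 4, Handover -> day 5, Plan -> day 2, Review -> day 3

Checking: Plan(day 2) before Research(day 4); Review(day 3) before Research(day 4); Spec(day 1) before Plan(day 2); max 1 per day (cap 1).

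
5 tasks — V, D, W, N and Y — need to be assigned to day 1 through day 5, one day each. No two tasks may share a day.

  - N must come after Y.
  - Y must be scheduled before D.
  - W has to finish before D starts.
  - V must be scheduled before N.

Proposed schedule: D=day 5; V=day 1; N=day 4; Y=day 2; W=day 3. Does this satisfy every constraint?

N must come after Y — holds.
No two tasks may share a day — holds.
W has to finish before D starts — holds.
V must be scheduled before N — holds.
Y must be scheduled before D — holds.

Yes, all constraints hold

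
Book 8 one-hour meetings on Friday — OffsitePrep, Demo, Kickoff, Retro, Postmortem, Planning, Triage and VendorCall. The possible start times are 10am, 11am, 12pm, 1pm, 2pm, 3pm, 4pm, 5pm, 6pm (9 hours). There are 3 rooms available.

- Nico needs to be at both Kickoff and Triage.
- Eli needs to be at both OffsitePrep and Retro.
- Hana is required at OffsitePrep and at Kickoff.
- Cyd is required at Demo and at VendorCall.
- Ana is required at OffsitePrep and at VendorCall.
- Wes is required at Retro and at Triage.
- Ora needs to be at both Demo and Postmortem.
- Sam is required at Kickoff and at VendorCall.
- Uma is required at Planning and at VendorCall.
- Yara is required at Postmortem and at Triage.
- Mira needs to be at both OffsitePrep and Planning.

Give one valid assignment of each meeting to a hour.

Postmortem in 11am, Retro in 11am, VendorCall in 1pm, Demo in 10am, Triage in 10am, Kickoff in 11am, OffsitePrep in 10am, Planning in 12pm

Checking: Demo(10am) != VendorCall(1pm); OffsitePrep(10am) != Retro(11am); Retro(11am) != Triage(10am); Kickoff(11am) != Triage(10am); OffsitePrep(10am) != Kickoff(11am); Demo(10am) != Postmortem(11am); OffsitePrep(10am) != VendorCall(1pm); Kickoff(11am) != VendorCall(1pm); Postmortem(11am) != Triage(10am); Planning(12pm) != VendorCall(1pm); OffsitePrep(10am) != Planning(12pm); max 3 per hour (cap 3).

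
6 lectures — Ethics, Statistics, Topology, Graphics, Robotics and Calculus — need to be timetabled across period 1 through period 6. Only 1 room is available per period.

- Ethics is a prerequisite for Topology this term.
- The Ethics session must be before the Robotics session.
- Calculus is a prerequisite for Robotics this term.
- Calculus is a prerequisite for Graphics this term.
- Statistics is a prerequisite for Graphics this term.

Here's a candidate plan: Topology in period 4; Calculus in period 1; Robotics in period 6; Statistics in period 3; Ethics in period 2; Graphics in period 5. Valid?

Yes

Calculus is a prerequisite for Graphics this term — holds.
Statistics is a prerequisite for Graphics this term — holds.
Only 1 room is available per period — holds.
The Ethics session must be before the Robotics session — holds.
Calculus is a prerequisite for Robotics this term — holds.
Ethics is a prerequisite for Topology this term — holds.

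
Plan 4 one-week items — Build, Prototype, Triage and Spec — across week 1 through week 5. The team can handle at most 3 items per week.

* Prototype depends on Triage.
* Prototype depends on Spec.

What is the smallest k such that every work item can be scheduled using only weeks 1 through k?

The precedence chain requires at least 2 distinct weeks.
With at most 3 per week and 4 work items, at least 2 weeks are needed.
2 works (last occupied week: week 2): for example Triage -> week 1, Prototype -> week 2, Spec -> week 1, Build -> week 1.

2 weeks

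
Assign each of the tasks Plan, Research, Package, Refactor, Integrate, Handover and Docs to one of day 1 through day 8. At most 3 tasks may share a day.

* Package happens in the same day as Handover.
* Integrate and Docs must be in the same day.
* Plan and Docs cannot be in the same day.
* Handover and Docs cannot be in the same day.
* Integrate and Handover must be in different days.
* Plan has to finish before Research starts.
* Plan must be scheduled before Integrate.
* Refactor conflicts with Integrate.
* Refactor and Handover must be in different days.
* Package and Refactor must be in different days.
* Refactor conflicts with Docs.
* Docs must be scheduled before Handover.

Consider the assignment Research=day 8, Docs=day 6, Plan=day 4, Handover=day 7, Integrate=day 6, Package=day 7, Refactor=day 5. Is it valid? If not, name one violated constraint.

Plan must be scheduled before Integrate — holds.
Package happens in the same day as Handover — holds.
Handover and Docs cannot be in the same day — holds.
Plan and Docs cannot be in the same day — holds.
Refactor and Handover must be in different days — holds.
Refactor conflicts with Integrate — holds.
At most 3 tasks may share a day — holds.
Integrate and Handover must be in different days — holds.
Plan has to finish before Research starts — holds.
Refactor conflicts with Docs — holds.
Integrate and Docs must be in the same day — holds.
Docs must be scheduled before Handover — holds.
Package and Refactor must be in different days — holds.

Valid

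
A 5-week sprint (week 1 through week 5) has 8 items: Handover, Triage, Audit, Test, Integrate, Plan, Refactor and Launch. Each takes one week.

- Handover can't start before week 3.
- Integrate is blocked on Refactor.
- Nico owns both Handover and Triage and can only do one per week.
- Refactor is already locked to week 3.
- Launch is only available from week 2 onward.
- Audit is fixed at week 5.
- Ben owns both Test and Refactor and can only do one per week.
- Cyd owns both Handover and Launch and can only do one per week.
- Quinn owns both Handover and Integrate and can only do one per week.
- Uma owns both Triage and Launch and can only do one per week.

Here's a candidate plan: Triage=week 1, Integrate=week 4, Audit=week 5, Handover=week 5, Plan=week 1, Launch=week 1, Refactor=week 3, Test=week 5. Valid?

No — it violates: Uma owns both Triage and Launch and can only do one per week

Nico owns both Handover and Triage and can only do one per week — holds.
Launch is only available from week 2 onward — violated.
Quinn owns both Handover and Integrate and can only do one per week — holds.
Audit is fixed at week 5 — holds.
Integrate is blocked on Refactor — holds.
Ben owns both Test and Refactor and can only do one per week — holds.
Cyd owns both Handover and Launch and can only do one per week — holds.
Refactor is already locked to week 3 — holds.
Handover can't start before week 3 — holds.
Uma owns both Triage and Launch and can only do one per week — violated.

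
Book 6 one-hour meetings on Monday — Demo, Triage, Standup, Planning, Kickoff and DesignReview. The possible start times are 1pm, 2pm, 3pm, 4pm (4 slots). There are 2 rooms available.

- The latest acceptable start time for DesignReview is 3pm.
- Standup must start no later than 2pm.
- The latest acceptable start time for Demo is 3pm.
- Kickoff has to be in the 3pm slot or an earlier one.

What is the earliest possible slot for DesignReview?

DesignReview's own window allows nothing later than 3pm.
DesignReview at 1pm is achievable: DesignReview in 1pm; Planning in 3pm; Kickoff in 2pm; Standup in 1pm; Triage in 3pm; Demo in 2pm.

1pm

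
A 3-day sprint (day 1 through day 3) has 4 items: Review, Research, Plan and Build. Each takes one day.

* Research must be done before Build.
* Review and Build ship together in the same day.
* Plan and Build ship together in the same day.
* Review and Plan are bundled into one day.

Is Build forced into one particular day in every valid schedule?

No

Build can be day 2 (e.g. Plan -> day 2; Research -> day 1; Review -> day 2; Build -> day 2) or day 3 (e.g. Research -> day 1, Plan -> day 3, Build -> day 3, Review -> day 3).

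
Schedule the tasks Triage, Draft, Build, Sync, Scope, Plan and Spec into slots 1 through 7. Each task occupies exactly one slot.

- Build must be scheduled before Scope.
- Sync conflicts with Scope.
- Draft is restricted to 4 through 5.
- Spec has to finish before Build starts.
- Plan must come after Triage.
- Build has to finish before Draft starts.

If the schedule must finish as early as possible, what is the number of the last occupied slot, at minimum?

The precedence chain requires at least 3 distinct slots.
Draft can't be placed before 4, so the schedule must run through at least slot 4.
4 works (last occupied slot: 4): for example Sync=1, Draft=4, Triage=1, Build=2, Spec=1, Plan=2, Scope=3.

4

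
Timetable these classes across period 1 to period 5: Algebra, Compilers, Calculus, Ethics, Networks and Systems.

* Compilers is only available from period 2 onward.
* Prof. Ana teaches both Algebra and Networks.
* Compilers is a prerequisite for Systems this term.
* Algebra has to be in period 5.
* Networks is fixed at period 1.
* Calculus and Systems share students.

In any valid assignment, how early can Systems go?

Precedence pushes Systems to at least period 3.
Systems at period 3 is achievable: Systems -> period 3; Compilers -> period 2; Algebra -> period 5; Ethics -> period 1; Networks -> period 1; Calculus -> period 1.

period 3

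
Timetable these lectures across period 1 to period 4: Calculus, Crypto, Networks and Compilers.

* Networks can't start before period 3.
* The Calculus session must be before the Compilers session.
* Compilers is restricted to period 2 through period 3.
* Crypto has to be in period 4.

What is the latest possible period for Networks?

Networks is available from period 3.
Networks at period 4 is achievable: Compilers -> period 2, Calculus -> period 1, Crypto -> period 4, Networks -> period 4.

period 4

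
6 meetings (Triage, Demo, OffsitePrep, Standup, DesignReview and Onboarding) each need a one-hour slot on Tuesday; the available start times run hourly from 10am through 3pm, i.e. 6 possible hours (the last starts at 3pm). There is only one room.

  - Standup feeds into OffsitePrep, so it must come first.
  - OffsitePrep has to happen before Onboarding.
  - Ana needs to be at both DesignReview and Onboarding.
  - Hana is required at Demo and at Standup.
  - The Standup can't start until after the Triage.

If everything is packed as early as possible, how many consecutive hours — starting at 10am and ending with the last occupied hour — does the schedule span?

The precedence chain requires at least 4 distinct hours.
With at most 1 per hour and 6 meetings, at least 6 hours are needed.
6 works (last occupied hour: 3pm): for example Demo -> 2pm, DesignReview -> 3pm, OffsitePrep -> 12pm, Onboarding -> 1pm, Triage -> 10am, Standup -> 11am.

6 hours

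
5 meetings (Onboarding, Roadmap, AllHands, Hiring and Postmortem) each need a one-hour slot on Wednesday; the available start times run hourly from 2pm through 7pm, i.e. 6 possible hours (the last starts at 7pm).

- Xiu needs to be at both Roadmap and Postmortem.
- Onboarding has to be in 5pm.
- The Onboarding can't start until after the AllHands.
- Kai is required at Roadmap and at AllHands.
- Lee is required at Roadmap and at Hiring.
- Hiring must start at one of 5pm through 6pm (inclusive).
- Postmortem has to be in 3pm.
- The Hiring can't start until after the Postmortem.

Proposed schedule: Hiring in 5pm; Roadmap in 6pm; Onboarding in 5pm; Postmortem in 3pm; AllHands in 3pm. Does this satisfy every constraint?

Valid

Onboarding has to be in 5pm — holds.
The Onboarding can't start until after the AllHands — holds.
Lee is required at Roadmap and at Hiring — holds.
Kai is required at Roadmap and at AllHands — holds.
The Hiring can't start until after the Postmortem — holds.
Xiu needs to be at both Roadmap and Postmortem — holds.
Postmortem has to be in 3pm — holds.
Hiring must start at one of 5pm through 6pm (inclusive) — holds.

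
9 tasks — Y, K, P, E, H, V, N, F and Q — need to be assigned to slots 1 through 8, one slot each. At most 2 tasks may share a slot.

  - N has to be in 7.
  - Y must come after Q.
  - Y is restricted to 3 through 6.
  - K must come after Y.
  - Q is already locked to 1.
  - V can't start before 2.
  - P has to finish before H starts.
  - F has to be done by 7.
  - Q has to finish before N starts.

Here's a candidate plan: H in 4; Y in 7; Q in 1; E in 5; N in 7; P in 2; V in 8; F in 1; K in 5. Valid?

K must come after Y — violated.
At most 2 tasks may share a slot — holds.
Y must come after Q — holds.
V can't start before 2 — holds.
P has to finish before H starts — holds.
Q is already locked to 1 — holds.
Q has to finish before N starts — holds.
N has to be in 7 — holds.
F has to be done by 7 — holds.
Y is restricted to 3 through 6 — violated.

Invalid. K must come after Y.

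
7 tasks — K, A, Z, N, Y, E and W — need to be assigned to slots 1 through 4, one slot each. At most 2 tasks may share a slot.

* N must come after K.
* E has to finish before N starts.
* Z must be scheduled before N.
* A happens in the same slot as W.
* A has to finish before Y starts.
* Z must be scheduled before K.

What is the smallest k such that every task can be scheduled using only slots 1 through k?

4 slots

The precedence chain requires at least 3 distinct slots.
With at most 2 per slot and 7 tasks, at least 4 slots are needed.
4 works (last occupied slot: 4): for example Y in 4, E in 1, K in 2, A in 3, W in 3, Z in 1, N in 4.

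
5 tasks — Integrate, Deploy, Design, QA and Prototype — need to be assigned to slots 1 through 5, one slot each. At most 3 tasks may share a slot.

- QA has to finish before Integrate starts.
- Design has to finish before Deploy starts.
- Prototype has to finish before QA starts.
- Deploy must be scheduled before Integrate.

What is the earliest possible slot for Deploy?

Precedence pushes Deploy to at least 2; downstream work caps Deploy at 4.
Deploy at 2 is achievable: Deploy -> 2, Design -> 1, QA -> 2, Integrate -> 3, Prototype -> 1.

2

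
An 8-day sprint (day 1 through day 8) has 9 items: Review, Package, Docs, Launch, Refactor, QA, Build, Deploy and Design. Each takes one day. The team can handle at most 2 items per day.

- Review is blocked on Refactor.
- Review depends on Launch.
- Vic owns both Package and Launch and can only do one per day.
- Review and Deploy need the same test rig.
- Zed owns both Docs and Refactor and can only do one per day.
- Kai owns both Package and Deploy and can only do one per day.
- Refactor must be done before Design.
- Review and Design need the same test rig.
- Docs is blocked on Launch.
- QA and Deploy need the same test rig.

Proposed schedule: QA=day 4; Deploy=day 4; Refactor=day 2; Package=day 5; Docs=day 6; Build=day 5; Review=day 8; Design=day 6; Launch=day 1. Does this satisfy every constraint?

No. QA and Deploy need the same test rig is not satisfied.

Refactor must be done before Design — holds.
Kai owns both Package and Deploy and can only do one per day — holds.
Vic owns both Package and Launch and can only do one per day — holds.
Review is blocked on Refactor — holds.
QA and Deploy need the same test rig — violated.
The team can handle at most 2 items per day — holds.
Review and Design need the same test rig — holds.
Review and Deploy need the same test rig — holds.
Docs is blocked on Launch — holds.
Review depends on Launch — holds.
Zed owns both Docs and Refactor and can only do one per day — holds.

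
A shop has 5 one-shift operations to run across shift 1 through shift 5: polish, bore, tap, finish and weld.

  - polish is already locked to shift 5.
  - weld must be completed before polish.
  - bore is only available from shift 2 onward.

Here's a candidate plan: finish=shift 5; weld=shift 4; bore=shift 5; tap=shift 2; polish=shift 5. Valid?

Yes, all constraints hold

polish is already locked to shift 5 — holds.
bore is only available from shift 2 onward — holds.
weld must be completed before polish — holds.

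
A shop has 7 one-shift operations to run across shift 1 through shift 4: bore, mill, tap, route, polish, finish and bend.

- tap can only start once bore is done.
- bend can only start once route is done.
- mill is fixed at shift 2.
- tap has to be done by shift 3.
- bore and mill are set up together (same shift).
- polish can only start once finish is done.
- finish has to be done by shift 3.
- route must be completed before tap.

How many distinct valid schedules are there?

30

Splitting on route: it can be shift 1 (18), shift 2 (12). Listing each branch's schedules as (bore, mill, tap, polish, finish, bend) by shift number:
route=shift 1: (2,2,3,2,1,2) (2,2,3,2,1,3) (2,2,3,2,1,4) (2,2,3,3,1,2) (2,2,3,3,1,3) (2,2,3,3,1,4) (2,2,3,3,2,2) (2,2,3,3,2,3) (2,2,3,3,2,4) (2,2,3,4,1,2) (2,2,3,4,1,3) (2,2,3,4,1,4) (2,2,3,4,2,2) (2,2,3,4,2,3) (2,2,3,4,2,4) (2,2,3,4,3,2) (2,2,3,4,3,3) (2,2,3,4,3,4) — 18.
route=shift 2: (2,2,3,2,1,3) (2,2,3,2,1,4) (2,2,3,3,1,3) (2,2,3,3,1,4) (2,2,3,3,2,3) (2,2,3,3,2,4) (2,2,3,4,1,3) (2,2,3,4,1,4) (2,2,3,4,2,3) (2,2,3,4,2,4) (2,2,3,4,3,3) (2,2,3,4,3,4) — 12.
Summing: 18 + 12 = 30.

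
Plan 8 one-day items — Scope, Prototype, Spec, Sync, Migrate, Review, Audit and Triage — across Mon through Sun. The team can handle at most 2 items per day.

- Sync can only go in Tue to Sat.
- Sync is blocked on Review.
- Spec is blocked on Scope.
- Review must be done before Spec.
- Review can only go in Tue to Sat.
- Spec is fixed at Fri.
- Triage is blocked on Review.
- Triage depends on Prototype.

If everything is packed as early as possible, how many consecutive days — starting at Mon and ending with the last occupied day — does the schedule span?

The precedence chain requires at least 2 distinct days.
With at most 2 per day and 8 tasks, at least 4 days are needed.
Spec can't be placed before Fri — that is day 5 counting from Mon — so the schedule must run through at least 5 days.
5 works (last occupied day: Fri): for example Spec -> Fri; Sync -> Wed; Prototype -> Mon; Scope -> Mon; Audit -> Thu; Migrate -> Tue; Review -> Tue; Triage -> Wed.

5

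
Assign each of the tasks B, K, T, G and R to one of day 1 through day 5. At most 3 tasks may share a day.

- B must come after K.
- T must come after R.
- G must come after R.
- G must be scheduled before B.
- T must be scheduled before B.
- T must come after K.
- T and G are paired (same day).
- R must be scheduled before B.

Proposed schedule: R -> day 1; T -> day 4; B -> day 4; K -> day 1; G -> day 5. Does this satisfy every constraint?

No — it violates: G must be scheduled before B

At most 3 tasks may share a day — holds.
T and G are paired (same day) — violated.
T must be scheduled before B — violated.
T must come after R — holds.
G must be scheduled before B — violated.
T must come after K — holds.
R must be scheduled before B — holds.
B must come after K — holds.
G must come after R — holds.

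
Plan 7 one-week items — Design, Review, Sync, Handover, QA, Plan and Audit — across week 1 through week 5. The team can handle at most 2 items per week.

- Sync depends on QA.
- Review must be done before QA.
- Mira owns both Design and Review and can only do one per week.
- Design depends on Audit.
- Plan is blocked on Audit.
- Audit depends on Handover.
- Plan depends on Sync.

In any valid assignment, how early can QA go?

Precedence pushes QA to at least week 2; downstream work caps QA at week 3.
QA at week 2 is achievable: Design -> week 3; Audit -> week 2; Sync -> week 3; QA -> week 2; Plan -> week 4; Review -> week 1; Handover -> week 1.

week 2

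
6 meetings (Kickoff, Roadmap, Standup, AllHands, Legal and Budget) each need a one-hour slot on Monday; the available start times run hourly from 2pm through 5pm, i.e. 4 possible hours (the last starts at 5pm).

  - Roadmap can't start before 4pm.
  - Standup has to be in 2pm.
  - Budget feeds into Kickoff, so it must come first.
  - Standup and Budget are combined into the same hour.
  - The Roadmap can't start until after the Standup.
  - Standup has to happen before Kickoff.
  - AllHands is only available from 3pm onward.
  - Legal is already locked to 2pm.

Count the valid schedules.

18

Splitting on Kickoff: it can be 3pm (6), 4pm (6), 5pm (6). Listing each branch's schedules as (Roadmap, Standup, AllHands, Legal, Budget):
Kickoff=3pm: (4pm,2pm,3pm,2pm,2pm) (4pm,2pm,4pm,2pm,2pm) (4pm,2pm,5pm,2pm,2pm) (5pm,2pm,3pm,2pm,2pm) (5pm,2pm,4pm,2pm,2pm) (5pm,2pm,5pm,2pm,2pm) — 6.
Kickoff=4pm: (4pm,2pm,3pm,2pm,2pm) (4pm,2pm,4pm,2pm,2pm) (4pm,2pm,5pm,2pm,2pm) (5pm,2pm,3pm,2pm,2pm) (5pm,2pm,4pm,2pm,2pm) (5pm,2pm,5pm,2pm,2pm) — 6.
Kickoff=5pm: (4pm,2pm,3pm,2pm,2pm) (4pm,2pm,4pm,2pm,2pm) (4pm,2pm,5pm,2pm,2pm) (5pm,2pm,3pm,2pm,2pm) (5pm,2pm,4pm,2pm,2pm) (5pm,2pm,5pm,2pm,2pm) — 6.
Summing: 6 + 6 + 6 = 18.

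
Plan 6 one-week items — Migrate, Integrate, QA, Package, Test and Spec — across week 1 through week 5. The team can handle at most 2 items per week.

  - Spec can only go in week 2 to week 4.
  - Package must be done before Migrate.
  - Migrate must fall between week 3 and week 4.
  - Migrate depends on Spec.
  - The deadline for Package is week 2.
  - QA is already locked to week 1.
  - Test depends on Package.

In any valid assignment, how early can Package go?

Package's own window allows nothing later than week 2.
Package at week 1 is achievable: QA=week 1, Package=week 1, Spec=week 2, Integrate=week 3, Test=week 2, Migrate=week 3.

week 1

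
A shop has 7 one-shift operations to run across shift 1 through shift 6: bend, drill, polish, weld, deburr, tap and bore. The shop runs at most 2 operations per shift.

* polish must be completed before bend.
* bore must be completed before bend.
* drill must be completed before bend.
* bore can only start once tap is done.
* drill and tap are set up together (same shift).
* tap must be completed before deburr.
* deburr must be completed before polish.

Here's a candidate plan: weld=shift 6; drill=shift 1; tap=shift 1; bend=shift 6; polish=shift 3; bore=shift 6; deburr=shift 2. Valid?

bore can only start once tap is done — holds.
bore must be completed before bend — violated.
polish must be completed before bend — holds.
deburr must be completed before polish — holds.
drill and tap are set up together (same shift) — holds.
The shop runs at most 2 operations per shift — violated.
drill must be completed before bend — holds.
tap must be completed before deburr — holds.

Invalid. The shop runs at most 2 operations per shift.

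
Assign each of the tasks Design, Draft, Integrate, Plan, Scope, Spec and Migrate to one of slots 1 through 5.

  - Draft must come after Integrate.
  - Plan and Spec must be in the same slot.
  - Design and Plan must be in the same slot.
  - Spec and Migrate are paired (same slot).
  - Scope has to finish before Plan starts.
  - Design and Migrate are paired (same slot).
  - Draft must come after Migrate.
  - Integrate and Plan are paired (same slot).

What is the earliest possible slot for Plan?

Precedence pushes Plan to at least 2; Plan must be in the same slot as Integrate, which can't be after 4, so Plan is at most 4.
Plan at 2 is achievable: Design -> 2, Spec -> 2, Migrate -> 2, Integrate -> 2, Plan -> 2, Scope -> 1, Draft -> 3.

2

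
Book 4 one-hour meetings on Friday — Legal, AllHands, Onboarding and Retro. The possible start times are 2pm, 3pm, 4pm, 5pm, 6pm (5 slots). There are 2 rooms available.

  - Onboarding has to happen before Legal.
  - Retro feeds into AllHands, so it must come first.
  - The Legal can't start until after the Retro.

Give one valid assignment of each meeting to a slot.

Onboarding -> 2pm, Legal -> 3pm, Retro -> 2pm, AllHands -> 3pm

Checking: Retro(2pm) before Legal(3pm); Onboarding(2pm) before Legal(3pm); Retro(2pm) before AllHands(3pm); max 2 per slot (cap 2).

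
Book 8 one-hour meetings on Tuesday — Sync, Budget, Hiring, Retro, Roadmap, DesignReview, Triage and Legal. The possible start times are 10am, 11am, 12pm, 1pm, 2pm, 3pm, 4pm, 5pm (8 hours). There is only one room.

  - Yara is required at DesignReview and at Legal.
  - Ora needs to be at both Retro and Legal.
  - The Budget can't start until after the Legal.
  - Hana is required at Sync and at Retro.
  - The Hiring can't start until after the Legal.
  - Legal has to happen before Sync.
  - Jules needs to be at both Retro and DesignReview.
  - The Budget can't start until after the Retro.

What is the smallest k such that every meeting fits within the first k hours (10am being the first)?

8

The precedence chain requires at least 2 distinct hours.
With at most 1 per hour and 8 meetings, at least 8 hours are needed.
8 works (last occupied hour: 5pm): for example DesignReview -> 4pm, Sync -> 1pm, Triage -> 5pm, Roadmap -> 3pm, Hiring -> 2pm, Retro -> 11am, Legal -> 10am, Budget -> 12pm.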